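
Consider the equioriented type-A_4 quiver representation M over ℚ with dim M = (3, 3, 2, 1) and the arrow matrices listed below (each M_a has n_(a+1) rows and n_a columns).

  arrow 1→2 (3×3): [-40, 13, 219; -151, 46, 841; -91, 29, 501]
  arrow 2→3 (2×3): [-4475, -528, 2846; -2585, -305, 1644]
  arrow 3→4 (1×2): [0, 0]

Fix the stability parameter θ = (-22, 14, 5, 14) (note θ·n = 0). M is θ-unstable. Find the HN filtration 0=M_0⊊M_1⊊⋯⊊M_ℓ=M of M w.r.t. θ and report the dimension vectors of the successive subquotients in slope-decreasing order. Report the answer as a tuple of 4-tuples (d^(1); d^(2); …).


Barcode: M ≅ I[1,2], I[1,3]^2, I[4,4]. HN layers by μ_θ (3 steps, strictly decreasing):
  μ^(1)=14; μ^(2)=19/2; μ^(3)=-22

((0, 1, 0, 1); (0, 2, 2, 0); (3, 0, 0, 0))


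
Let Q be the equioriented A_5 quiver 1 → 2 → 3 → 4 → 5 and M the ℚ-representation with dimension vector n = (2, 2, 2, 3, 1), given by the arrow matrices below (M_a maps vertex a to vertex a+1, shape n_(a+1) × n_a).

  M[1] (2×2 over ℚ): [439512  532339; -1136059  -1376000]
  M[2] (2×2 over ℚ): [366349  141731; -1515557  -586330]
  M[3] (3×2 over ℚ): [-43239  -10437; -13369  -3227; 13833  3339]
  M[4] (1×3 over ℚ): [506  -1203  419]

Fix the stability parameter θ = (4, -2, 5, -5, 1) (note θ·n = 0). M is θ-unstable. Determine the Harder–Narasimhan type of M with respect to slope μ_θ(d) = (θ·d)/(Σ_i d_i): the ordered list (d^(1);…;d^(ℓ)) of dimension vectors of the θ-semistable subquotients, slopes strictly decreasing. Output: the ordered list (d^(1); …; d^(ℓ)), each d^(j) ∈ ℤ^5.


Via rank(M_{q-1}∘⋯∘M_p): M ≅ I[1,3], I[1,4], I[4,4], I[4,5].
μ_θ-semistable layers: μ^(1)=5; μ^(2)=1; μ^(3)=1/2; μ^(4)=-5

((0, 0, 1, 0, 0); (1, 1, 0, 0, 1); (1, 1, 1, 1, 0); (0, 0, 0, 2, 0))


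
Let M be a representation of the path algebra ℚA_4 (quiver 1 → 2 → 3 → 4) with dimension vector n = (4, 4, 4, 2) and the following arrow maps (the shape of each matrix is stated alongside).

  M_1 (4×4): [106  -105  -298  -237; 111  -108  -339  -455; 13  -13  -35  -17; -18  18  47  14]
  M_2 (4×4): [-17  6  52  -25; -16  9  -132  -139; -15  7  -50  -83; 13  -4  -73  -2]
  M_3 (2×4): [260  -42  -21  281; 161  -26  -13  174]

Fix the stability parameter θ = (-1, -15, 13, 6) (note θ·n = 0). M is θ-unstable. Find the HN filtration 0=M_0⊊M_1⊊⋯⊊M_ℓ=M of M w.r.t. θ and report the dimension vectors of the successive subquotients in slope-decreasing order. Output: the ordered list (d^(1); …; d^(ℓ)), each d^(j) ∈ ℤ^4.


Via rank(M_{q-1}∘⋯∘M_p): M ≅ I[1,3]^2, I[1,4]^2.
μ_θ-semistable layers: μ^(1)=13; μ^(2)=19/2; μ^(3)=-8

((0, 0, 2, 0); (0, 0, 2, 2); (4, 4, 0, 0))


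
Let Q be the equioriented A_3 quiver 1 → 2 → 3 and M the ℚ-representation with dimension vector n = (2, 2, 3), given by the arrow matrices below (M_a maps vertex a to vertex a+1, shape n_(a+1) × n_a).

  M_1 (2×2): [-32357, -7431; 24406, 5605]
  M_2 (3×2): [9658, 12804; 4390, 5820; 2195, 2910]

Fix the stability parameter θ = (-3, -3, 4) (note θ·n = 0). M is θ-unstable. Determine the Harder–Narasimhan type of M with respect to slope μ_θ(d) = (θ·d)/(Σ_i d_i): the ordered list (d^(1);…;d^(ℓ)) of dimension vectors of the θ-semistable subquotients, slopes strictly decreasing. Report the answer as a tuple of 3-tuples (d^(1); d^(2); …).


Barcode: M ≅ I[1,2], I[1,3], I[3,3]^2. HN layers by μ_θ (2 steps, strictly decreasing):
  μ^(1)=4; μ^(2)=-3

((0, 0, 3); (2, 2, 0))


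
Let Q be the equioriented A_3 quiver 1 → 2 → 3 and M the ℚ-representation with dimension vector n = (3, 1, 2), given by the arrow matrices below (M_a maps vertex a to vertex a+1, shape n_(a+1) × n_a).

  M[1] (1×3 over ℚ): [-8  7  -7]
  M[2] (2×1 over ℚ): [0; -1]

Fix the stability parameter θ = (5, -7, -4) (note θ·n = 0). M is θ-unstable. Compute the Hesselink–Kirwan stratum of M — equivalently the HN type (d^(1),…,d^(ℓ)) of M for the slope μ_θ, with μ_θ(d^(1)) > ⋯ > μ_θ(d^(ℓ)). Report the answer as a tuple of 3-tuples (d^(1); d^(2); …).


Via rank(M_{q-1}∘⋯∘M_p): M ≅ I[1,1]^2, I[1,3], I[3,3].
μ_θ-semistable layers: μ^(1)=5; μ^(2)=-2; μ^(3)=-4

((2, 0, 0); (1, 1, 1); (0, 0, 1))


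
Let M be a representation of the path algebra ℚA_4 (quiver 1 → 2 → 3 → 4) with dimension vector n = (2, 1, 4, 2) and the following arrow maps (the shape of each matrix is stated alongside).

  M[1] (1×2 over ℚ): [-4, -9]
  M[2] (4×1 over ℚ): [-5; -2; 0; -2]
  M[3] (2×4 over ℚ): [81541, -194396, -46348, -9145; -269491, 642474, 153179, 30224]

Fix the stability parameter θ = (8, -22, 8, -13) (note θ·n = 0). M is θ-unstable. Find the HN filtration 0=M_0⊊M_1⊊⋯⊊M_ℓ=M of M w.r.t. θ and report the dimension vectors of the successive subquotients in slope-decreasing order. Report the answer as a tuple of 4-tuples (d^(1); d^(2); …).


Via rank(M_{q-1}∘⋯∘M_p): M ≅ I[1,1], I[1,4], I[3,3]^2, I[3,4].
μ_θ-semistable layers: μ^(1)=8; μ^(2)=-5/2; μ^(3)=-7

((1, 0, 2, 0); (0, 0, 2, 2); (1, 1, 0, 0))


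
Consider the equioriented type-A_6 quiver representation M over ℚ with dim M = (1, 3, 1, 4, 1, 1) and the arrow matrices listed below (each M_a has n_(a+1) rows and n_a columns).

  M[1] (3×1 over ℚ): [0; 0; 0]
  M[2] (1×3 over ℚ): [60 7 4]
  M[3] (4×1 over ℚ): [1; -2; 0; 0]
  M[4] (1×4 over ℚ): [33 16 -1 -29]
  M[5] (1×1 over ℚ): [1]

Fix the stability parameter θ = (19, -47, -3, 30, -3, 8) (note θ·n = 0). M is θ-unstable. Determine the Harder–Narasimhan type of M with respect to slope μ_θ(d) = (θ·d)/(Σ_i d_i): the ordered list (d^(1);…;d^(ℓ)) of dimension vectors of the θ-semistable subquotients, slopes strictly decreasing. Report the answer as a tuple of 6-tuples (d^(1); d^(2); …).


Via rank(M_{q-1}∘⋯∘M_p): M ≅ I[1,1], I[2,2]^2, I[2,6], I[4,4]^3.
μ_θ-semistable layers: μ^(1)=30; μ^(2)=19; μ^(3)=35/3; μ^(4)=-3; μ^(5)=-47

((0, 0, 0, 3, 0, 0); (1, 0, 0, 0, 0, 0); (0, 0, 0, 1, 1, 1); (0, 0, 1, 0, 0, 0); (0, 3, 0, 0, 0, 0))


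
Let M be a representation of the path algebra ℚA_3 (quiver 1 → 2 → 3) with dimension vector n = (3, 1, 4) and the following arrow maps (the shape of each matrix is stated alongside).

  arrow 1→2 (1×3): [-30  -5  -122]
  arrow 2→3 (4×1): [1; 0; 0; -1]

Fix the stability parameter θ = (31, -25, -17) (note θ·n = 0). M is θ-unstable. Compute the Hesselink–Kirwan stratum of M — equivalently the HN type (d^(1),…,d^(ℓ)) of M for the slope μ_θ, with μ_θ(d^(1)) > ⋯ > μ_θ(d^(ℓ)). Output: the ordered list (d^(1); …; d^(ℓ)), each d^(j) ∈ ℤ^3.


Via rank(M_{q-1}∘⋯∘M_p): M ≅ I[1,1]^2, I[1,3], I[3,3]^3.
μ_θ-semistable layers: μ^(1)=31; μ^(2)=-11/3; μ^(3)=-17

((2, 0, 0); (1, 1, 1); (0, 0, 3))


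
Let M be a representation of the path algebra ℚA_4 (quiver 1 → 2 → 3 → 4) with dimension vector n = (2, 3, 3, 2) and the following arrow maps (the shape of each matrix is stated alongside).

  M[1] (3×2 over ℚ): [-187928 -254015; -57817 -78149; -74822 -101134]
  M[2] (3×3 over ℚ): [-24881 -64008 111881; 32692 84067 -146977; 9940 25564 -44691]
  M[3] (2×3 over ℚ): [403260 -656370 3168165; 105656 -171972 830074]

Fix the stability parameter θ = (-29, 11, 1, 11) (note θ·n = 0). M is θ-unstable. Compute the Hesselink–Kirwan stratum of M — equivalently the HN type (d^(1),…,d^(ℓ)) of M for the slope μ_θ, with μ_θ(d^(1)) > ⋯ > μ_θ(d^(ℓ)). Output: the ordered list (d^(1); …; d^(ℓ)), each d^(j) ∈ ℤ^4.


Interval decomposition of M: I[1,3]^2, I[2,4], I[4,4].
HN type (ℓ=3): μ^(1)=11; μ^(2)=6; μ^(3)=-29

((0, 0, 0, 2); (0, 3, 3, 0); (2, 0, 0, 0))


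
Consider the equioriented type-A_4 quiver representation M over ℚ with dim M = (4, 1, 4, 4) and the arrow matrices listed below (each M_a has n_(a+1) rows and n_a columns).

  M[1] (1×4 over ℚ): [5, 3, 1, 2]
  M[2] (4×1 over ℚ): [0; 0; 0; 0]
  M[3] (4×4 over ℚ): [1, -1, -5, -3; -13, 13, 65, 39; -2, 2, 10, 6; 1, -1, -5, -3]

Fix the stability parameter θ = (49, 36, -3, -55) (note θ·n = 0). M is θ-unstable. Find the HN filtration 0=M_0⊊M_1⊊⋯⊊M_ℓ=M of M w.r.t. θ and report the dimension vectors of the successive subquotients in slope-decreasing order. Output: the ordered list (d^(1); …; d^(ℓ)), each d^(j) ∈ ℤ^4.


Interval decomposition of M: I[1,1]^3, I[1,2], I[3,3]^3, I[3,4], I[4,4]^3.
HN type (ℓ=5): μ^(1)=49; μ^(2)=85/2; μ^(3)=-3; μ^(4)=-29; μ^(5)=-55

((3, 0, 0, 0); (1, 1, 0, 0); (0, 0, 3, 0); (0, 0, 1, 1); (0, 0, 0, 3))


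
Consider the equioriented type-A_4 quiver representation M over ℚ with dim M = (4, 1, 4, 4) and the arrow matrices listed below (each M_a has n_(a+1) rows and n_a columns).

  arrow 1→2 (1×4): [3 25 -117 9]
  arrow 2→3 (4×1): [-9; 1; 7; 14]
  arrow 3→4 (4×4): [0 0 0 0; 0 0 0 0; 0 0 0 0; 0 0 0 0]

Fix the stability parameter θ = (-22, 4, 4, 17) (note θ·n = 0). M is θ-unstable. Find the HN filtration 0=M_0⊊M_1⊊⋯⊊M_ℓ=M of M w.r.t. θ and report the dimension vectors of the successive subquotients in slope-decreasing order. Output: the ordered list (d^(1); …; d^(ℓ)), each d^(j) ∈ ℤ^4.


Interval decomposition of M: I[1,1]^3, I[1,3], I[3,3]^3, I[4,4]^4.
HN type (ℓ=3): μ^(1)=17; μ^(2)=4; μ^(3)=-22

((0, 0, 0, 4); (0, 1, 4, 0); (4, 0, 0, 0))


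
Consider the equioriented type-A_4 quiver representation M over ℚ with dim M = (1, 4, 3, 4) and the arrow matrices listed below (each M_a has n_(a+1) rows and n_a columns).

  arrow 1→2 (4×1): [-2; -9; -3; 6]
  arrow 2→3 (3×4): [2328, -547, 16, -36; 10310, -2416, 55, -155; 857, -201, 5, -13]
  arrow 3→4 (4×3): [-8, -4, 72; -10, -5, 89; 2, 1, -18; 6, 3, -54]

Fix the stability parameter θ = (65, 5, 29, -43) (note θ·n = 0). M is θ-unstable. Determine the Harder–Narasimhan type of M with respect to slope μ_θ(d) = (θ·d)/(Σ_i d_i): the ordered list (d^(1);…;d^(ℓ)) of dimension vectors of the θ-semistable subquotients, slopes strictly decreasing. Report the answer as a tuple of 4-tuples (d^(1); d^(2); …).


Interval decomposition of M: I[1,4], I[2,2], I[2,3], I[2,4], I[4,4]^2.
HN type (ℓ=5): μ^(1)=29; μ^(2)=14; μ^(3)=5; μ^(4)=-3; μ^(5)=-43

((0, 0, 1, 0); (1, 1, 1, 1); (0, 2, 0, 0); (0, 1, 1, 1); (0, 0, 0, 2))


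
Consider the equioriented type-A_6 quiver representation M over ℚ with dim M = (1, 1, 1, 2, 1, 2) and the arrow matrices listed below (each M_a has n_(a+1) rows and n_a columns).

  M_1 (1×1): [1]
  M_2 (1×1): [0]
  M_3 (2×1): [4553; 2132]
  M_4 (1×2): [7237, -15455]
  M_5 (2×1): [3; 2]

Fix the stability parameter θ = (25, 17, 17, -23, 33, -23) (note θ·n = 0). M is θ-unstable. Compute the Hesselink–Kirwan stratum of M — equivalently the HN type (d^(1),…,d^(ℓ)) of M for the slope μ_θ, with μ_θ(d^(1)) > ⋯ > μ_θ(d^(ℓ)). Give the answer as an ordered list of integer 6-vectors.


Barcode: M ≅ I[1,2], I[3,6], I[4,4], I[6,6]. HN layers by μ_θ (4 steps, strictly decreasing):
  μ^(1)=21; μ^(2)=5; μ^(3)=-3; μ^(4)=-23

((1, 1, 0, 0, 0, 0); (0, 0, 0, 0, 1, 1); (0, 0, 1, 1, 0, 0); (0, 0, 0, 1, 0, 1))


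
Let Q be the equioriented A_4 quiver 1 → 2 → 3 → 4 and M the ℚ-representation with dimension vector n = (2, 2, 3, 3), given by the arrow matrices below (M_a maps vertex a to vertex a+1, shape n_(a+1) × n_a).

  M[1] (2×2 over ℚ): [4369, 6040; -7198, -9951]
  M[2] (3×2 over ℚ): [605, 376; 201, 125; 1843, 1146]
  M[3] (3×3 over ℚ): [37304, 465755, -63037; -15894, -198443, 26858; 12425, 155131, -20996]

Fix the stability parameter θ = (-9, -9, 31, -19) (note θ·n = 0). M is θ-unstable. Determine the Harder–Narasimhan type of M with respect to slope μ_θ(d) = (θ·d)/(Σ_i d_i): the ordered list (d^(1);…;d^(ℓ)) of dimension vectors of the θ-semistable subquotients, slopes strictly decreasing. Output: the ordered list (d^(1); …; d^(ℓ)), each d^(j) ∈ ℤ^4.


Interval decomposition of M: I[1,4]^2, I[3,4].
HN type (ℓ=2): μ^(1)=6; μ^(2)=-9

((0, 0, 3, 3); (2, 2, 0, 0))


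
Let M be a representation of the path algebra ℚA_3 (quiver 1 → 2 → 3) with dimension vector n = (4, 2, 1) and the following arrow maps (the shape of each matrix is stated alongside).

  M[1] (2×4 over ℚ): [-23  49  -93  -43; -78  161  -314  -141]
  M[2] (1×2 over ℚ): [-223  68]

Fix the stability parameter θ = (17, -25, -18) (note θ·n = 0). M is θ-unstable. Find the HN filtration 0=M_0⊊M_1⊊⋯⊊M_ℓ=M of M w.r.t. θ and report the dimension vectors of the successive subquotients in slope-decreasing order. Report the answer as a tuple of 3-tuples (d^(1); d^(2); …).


Interval decomposition of M: I[1,1]^2, I[1,2], I[1,3].
HN type (ℓ=3): μ^(1)=17; μ^(2)=-4; μ^(3)=-26/3

((2, 0, 0); (1, 1, 0); (1, 1, 1))


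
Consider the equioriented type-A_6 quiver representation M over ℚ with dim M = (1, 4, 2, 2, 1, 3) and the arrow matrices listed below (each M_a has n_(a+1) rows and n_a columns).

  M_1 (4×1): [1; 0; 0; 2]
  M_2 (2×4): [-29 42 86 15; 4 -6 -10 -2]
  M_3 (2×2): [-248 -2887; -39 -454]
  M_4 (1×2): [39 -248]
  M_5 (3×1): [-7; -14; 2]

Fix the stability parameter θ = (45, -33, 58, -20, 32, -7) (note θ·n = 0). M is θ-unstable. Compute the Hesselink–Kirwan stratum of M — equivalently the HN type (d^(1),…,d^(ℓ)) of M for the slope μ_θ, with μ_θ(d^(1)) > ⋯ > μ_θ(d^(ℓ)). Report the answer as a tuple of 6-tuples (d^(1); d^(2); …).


Via rank(M_{q-1}∘⋯∘M_p): M ≅ I[1,4], I[2,2]^2, I[2,6], I[6,6]^2.
μ_θ-semistable layers: μ^(1)=19; μ^(2)=63/4; μ^(3)=6; μ^(4)=-7; μ^(5)=-33

((0, 0, 1, 1, 0, 0); (0, 0, 1, 1, 1, 1); (1, 1, 0, 0, 0, 0); (0, 0, 0, 0, 0, 2); (0, 3, 0, 0, 0, 0))


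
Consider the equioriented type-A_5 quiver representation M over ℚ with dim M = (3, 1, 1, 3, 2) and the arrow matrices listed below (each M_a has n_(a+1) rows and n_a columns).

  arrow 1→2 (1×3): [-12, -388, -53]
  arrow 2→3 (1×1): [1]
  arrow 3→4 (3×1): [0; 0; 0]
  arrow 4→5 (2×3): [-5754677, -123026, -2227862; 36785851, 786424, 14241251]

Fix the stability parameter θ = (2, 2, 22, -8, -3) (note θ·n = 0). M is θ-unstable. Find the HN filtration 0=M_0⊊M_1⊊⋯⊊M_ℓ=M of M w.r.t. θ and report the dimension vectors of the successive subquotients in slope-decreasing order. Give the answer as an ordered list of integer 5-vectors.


Interval decomposition of M: I[1,1]^2, I[1,3], I[4,4], I[4,5]^2.
HN type (ℓ=4): μ^(1)=22; μ^(2)=2; μ^(3)=-3; μ^(4)=-8

((0, 0, 1, 0, 0); (3, 1, 0, 0, 0); (0, 0, 0, 0, 2); (0, 0, 0, 3, 0))


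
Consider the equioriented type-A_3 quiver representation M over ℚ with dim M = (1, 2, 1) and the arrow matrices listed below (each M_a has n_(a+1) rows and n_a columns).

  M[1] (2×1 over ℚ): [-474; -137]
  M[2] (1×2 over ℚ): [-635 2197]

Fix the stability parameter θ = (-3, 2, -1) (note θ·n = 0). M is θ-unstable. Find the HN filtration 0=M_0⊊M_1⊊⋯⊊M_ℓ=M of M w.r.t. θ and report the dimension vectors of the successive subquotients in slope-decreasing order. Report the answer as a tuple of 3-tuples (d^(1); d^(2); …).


Via rank(M_{q-1}∘⋯∘M_p): M ≅ I[1,3], I[2,2].
μ_θ-semistable layers: μ^(1)=2; μ^(2)=1/2; μ^(3)=-3

((0, 1, 0); (0, 1, 1); (1, 0, 0))


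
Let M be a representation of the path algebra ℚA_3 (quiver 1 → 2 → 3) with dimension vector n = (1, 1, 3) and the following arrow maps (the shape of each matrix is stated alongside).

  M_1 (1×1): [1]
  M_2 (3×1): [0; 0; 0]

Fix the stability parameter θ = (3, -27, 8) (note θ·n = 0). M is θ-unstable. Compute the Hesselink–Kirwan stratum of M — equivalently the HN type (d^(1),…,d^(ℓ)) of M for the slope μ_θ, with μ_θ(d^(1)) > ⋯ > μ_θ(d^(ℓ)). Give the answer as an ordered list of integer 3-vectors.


Barcode: M ≅ I[1,2], I[3,3]^3. HN layers by μ_θ (2 steps, strictly decreasing):
  μ^(1)=8; μ^(2)=-12

((0, 0, 3); (1, 1, 0))


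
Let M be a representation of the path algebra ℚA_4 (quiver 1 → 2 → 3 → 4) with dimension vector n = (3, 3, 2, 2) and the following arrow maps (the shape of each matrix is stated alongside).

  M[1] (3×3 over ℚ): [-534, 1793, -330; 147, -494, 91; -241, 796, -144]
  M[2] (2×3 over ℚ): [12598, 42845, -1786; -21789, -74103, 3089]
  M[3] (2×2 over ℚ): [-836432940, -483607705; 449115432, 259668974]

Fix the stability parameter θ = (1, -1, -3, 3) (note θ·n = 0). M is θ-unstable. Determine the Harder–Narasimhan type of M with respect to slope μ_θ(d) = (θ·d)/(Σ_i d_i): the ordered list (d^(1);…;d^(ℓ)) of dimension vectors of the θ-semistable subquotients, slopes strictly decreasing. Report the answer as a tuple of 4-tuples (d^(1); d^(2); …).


Via rank(M_{q-1}∘⋯∘M_p): M ≅ I[1,2], I[1,3], I[1,4], I[4,4].
μ_θ-semistable layers: μ^(1)=3; μ^(2)=0; μ^(3)=-1

((0, 0, 0, 2); (1, 1, 0, 0); (2, 2, 2, 0))


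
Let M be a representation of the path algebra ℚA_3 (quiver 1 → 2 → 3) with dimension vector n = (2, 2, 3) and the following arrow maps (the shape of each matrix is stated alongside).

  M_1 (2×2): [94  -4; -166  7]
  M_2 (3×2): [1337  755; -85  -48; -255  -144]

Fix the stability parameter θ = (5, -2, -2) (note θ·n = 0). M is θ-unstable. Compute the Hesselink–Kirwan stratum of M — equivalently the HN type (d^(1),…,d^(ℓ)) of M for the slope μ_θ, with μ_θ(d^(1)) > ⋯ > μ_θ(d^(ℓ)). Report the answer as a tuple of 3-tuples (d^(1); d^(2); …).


Barcode: M ≅ I[1,3]^2, I[3,3]. HN layers by μ_θ (2 steps, strictly decreasing):
  μ^(1)=1/3; μ^(2)=-2

((2, 2, 2); (0, 0, 1))


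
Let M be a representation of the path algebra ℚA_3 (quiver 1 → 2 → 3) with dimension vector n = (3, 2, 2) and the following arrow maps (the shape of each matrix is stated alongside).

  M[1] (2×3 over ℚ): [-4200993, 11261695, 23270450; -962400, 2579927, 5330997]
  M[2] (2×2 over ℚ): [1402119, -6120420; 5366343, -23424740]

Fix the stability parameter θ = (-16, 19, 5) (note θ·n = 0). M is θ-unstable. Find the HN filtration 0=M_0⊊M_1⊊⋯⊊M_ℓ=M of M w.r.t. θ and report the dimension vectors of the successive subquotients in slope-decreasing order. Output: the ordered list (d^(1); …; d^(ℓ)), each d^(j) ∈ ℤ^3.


Via rank(M_{q-1}∘⋯∘M_p): M ≅ I[1,1], I[1,2], I[1,3], I[3,3].
μ_θ-semistable layers: μ^(1)=19; μ^(2)=12; μ^(3)=5; μ^(4)=-16

((0, 1, 0); (0, 1, 1); (0, 0, 1); (3, 0, 0))


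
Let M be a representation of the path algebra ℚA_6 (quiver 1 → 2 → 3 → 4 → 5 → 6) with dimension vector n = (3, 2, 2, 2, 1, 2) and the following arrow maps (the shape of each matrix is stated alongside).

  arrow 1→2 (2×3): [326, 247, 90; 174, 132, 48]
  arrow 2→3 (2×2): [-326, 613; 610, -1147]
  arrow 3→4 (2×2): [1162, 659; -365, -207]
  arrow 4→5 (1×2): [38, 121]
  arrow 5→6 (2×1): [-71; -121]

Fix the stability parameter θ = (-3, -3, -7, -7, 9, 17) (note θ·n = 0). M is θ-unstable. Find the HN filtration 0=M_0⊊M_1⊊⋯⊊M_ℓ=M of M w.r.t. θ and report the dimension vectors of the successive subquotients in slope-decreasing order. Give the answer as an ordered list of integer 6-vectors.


Barcode: M ≅ I[1,1], I[1,4], I[1,6], I[6,6]. HN layers by μ_θ (4 steps, strictly decreasing):
  μ^(1)=17; μ^(2)=9; μ^(3)=-3; μ^(4)=-5

((0, 0, 0, 0, 0, 2); (0, 0, 0, 0, 1, 0); (1, 0, 0, 0, 0, 0); (2, 2, 2, 2, 0, 0))


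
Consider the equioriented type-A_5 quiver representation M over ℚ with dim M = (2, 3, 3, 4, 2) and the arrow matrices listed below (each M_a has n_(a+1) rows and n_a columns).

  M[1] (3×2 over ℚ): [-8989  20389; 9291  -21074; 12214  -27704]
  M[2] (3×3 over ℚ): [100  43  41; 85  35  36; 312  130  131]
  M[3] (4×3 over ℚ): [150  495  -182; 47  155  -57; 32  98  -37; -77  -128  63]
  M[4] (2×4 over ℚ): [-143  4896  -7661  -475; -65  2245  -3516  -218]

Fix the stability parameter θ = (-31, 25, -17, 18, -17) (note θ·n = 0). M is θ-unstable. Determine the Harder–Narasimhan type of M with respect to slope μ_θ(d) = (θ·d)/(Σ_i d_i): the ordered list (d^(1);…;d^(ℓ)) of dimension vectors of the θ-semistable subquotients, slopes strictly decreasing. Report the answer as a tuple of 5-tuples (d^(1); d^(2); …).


Barcode: M ≅ I[1,5]^2, I[2,4], I[4,4]. HN layers by μ_θ (4 steps, strictly decreasing):
  μ^(1)=18; μ^(2)=4; μ^(3)=9/4; μ^(4)=-31

((0, 0, 0, 2, 0); (0, 1, 1, 0, 0); (0, 2, 2, 2, 2); (2, 0, 0, 0, 0))


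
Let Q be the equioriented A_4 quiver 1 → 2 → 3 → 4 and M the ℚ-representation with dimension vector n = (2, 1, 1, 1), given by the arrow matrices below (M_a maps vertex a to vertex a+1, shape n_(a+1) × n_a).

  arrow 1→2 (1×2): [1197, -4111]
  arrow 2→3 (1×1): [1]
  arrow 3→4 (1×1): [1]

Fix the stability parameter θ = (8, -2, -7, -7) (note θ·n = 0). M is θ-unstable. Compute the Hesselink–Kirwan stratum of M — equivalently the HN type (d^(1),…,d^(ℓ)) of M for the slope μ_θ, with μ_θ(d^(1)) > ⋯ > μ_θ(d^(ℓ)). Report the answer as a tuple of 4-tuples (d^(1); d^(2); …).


Barcode: M ≅ I[1,1], I[1,4]. HN layers by μ_θ (2 steps, strictly decreasing):
  μ^(1)=8; μ^(2)=-2

((1, 0, 0, 0); (1, 1, 1, 1))


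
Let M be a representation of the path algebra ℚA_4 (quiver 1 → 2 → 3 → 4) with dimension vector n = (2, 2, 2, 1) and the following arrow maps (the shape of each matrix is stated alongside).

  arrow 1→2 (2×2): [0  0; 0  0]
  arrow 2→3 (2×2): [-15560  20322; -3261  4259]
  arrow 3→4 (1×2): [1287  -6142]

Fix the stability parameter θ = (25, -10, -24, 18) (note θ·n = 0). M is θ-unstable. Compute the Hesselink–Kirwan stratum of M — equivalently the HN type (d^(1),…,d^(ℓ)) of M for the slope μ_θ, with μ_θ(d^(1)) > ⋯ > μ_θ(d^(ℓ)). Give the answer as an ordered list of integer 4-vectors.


Interval decomposition of M: I[1,1]^2, I[2,3], I[2,4].
HN type (ℓ=3): μ^(1)=25; μ^(2)=18; μ^(3)=-17

((2, 0, 0, 0); (0, 0, 0, 1); (0, 2, 2, 0))


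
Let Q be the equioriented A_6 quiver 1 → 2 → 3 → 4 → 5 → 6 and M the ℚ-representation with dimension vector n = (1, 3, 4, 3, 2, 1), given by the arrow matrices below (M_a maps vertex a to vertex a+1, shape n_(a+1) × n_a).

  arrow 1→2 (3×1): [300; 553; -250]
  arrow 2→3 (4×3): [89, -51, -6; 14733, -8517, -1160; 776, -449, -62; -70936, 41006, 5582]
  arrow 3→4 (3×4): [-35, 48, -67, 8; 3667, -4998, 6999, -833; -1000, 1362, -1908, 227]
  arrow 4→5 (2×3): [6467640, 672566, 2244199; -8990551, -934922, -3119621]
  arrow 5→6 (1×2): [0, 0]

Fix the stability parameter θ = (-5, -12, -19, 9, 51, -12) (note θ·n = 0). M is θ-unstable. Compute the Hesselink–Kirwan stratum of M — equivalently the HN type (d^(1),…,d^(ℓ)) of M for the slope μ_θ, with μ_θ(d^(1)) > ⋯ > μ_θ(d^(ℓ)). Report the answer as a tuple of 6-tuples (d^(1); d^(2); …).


Interval decomposition of M: I[1,3], I[2,5]^2, I[3,3], I[4,4], I[6,6].
HN type (ℓ=5): μ^(1)=51; μ^(2)=9; μ^(3)=-12; μ^(4)=-31/2; μ^(5)=-19

((0, 0, 0, 0, 2, 0); (0, 0, 0, 3, 0, 0); (1, 1, 1, 0, 0, 1); (0, 2, 2, 0, 0, 0); (0, 0, 1, 0, 0, 0))


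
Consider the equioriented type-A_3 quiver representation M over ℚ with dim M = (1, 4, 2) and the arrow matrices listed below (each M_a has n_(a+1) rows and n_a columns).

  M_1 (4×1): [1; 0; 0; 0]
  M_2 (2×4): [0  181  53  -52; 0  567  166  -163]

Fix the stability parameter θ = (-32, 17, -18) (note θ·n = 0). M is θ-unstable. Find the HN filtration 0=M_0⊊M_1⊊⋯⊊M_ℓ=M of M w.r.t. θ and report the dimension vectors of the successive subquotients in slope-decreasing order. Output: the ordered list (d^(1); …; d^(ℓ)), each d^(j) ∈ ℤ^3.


Interval decomposition of M: I[1,2], I[2,2], I[2,3]^2.
HN type (ℓ=3): μ^(1)=17; μ^(2)=-1/2; μ^(3)=-32

((0, 2, 0); (0, 2, 2); (1, 0, 0))


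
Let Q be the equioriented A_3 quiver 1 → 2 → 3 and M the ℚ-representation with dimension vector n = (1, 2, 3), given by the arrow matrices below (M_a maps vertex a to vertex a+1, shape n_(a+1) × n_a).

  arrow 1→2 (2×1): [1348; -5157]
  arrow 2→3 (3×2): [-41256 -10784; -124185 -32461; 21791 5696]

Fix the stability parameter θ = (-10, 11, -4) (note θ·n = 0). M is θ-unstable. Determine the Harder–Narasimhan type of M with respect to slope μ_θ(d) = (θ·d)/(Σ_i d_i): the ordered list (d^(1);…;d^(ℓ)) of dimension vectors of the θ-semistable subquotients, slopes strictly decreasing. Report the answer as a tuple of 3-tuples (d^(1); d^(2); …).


Barcode: M ≅ I[1,3], I[2,3], I[3,3]. HN layers by μ_θ (3 steps, strictly decreasing):
  μ^(1)=7/2; μ^(2)=-4; μ^(3)=-10

((0, 2, 2); (0, 0, 1); (1, 0, 0))


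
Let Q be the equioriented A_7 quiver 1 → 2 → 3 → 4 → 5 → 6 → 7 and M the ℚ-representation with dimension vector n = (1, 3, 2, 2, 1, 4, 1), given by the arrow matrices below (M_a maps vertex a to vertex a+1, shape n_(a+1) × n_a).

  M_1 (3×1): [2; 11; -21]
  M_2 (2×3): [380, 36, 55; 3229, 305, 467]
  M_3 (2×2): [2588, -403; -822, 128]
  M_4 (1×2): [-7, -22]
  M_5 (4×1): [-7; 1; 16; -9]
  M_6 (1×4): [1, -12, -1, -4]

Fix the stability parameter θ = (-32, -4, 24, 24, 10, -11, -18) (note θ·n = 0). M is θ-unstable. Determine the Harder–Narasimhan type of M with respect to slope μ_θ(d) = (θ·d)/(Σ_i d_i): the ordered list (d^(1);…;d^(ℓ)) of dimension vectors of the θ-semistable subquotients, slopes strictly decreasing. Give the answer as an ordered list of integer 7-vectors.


Barcode: M ≅ I[1,7], I[2,2], I[2,4], I[6,6]^3. HN layers by μ_θ (5 steps, strictly decreasing):
  μ^(1)=24; μ^(2)=29/5; μ^(3)=-4; μ^(4)=-11; μ^(5)=-32

((0, 0, 1, 1, 0, 0, 0); (0, 0, 1, 1, 1, 1, 1); (0, 3, 0, 0, 0, 0, 0); (0, 0, 0, 0, 0, 3, 0); (1, 0, 0, 0, 0, 0, 0))


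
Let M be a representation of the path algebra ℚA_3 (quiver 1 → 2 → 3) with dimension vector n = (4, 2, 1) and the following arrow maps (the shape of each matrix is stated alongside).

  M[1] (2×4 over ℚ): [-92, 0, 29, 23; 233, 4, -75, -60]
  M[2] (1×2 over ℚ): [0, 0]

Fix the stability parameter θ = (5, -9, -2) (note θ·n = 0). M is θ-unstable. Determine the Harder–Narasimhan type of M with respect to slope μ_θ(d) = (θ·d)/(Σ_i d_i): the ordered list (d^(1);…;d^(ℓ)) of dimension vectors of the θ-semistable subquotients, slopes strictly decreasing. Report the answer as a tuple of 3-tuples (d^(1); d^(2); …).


Barcode: M ≅ I[1,1]^2, I[1,2]^2, I[3,3]. HN layers by μ_θ (2 steps, strictly decreasing):
  μ^(1)=5; μ^(2)=-2

((2, 0, 0); (2, 2, 1))


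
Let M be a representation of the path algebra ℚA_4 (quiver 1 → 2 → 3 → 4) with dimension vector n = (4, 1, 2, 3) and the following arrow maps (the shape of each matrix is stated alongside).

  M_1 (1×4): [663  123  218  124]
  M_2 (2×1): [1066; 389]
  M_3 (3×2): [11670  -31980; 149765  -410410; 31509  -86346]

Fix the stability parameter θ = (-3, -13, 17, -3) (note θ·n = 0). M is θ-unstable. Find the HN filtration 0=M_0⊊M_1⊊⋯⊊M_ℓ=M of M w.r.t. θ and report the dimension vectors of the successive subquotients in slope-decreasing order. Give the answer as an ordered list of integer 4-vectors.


Interval decomposition of M: I[1,1]^3, I[1,3], I[3,4], I[4,4]^2.
HN type (ℓ=4): μ^(1)=17; μ^(2)=7; μ^(3)=-3; μ^(4)=-8

((0, 0, 1, 0); (0, 0, 1, 1); (3, 0, 0, 2); (1, 1, 0, 0))


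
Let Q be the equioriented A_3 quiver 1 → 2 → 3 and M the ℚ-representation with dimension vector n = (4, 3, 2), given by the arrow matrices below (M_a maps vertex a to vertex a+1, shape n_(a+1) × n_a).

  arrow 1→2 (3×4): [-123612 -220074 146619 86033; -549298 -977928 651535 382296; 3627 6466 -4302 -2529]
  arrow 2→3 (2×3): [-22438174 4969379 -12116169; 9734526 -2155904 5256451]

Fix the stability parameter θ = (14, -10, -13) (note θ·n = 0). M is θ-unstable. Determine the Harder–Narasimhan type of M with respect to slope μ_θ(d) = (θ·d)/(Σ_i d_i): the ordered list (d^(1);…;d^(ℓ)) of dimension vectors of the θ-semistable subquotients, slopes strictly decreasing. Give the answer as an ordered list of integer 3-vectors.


Barcode: M ≅ I[1,1], I[1,2], I[1,3]^2. HN layers by μ_θ (3 steps, strictly decreasing):
  μ^(1)=14; μ^(2)=2; μ^(3)=-3

((1, 0, 0); (1, 1, 0); (2, 2, 2))


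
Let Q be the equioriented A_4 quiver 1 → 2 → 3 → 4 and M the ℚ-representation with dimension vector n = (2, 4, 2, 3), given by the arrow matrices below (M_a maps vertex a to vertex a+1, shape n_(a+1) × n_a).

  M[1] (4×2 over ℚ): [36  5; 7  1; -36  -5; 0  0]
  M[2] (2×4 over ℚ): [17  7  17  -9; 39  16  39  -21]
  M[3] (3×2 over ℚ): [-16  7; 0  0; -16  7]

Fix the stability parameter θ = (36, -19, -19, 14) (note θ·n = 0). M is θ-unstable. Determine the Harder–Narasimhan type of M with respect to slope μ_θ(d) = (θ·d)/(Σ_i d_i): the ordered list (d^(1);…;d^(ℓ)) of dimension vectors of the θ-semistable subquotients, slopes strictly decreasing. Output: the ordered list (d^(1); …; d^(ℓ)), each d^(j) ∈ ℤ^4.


Barcode: M ≅ I[1,2], I[1,3], I[2,2], I[2,4], I[4,4]^2. HN layers by μ_θ (4 steps, strictly decreasing):
  μ^(1)=14; μ^(2)=17/2; μ^(3)=-2/3; μ^(4)=-19

((0, 0, 0, 3); (1, 1, 0, 0); (1, 1, 1, 0); (0, 2, 1, 0))


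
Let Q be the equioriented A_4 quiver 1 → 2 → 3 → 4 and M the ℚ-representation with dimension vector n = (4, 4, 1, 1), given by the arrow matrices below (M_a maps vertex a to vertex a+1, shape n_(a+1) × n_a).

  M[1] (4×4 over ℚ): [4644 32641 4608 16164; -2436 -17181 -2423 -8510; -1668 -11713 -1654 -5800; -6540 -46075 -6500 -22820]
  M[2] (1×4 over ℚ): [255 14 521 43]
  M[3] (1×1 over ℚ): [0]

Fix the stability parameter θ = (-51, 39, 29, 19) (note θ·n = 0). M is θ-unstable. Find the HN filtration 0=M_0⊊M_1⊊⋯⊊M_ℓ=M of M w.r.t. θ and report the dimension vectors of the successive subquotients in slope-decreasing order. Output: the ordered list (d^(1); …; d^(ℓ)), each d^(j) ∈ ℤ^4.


Barcode: M ≅ I[1,1]^2, I[1,2], I[1,3], I[2,2]^2, I[4,4]. HN layers by μ_θ (4 steps, strictly decreasing):
  μ^(1)=39; μ^(2)=34; μ^(3)=19; μ^(4)=-51

((0, 3, 0, 0); (0, 1, 1, 0); (0, 0, 0, 1); (4, 0, 0, 0))


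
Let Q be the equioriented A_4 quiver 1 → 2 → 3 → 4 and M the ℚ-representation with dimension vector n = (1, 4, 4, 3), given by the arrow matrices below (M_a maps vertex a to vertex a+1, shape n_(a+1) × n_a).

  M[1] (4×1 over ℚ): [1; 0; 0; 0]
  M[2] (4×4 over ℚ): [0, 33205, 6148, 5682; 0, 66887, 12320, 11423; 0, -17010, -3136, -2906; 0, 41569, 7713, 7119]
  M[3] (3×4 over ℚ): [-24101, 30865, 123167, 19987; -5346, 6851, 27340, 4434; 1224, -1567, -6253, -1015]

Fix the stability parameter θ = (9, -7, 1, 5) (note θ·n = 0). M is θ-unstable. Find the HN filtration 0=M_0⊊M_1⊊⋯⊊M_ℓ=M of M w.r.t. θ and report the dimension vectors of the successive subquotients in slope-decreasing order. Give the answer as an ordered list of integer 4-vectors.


Via rank(M_{q-1}∘⋯∘M_p): M ≅ I[1,2], I[2,4]^3, I[3,3].
μ_θ-semistable layers: μ^(1)=5; μ^(2)=1; μ^(3)=-7

((0, 0, 0, 3); (1, 1, 4, 0); (0, 3, 0, 0))


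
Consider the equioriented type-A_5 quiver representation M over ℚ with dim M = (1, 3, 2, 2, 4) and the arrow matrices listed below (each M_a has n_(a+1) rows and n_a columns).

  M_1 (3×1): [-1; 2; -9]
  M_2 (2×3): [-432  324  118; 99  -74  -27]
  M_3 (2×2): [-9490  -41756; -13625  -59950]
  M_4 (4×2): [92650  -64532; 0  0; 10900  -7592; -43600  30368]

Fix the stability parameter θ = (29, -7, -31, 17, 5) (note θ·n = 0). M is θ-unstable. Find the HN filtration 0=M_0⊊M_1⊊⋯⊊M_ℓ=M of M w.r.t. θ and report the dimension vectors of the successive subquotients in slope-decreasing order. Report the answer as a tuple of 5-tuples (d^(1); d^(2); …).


Via rank(M_{q-1}∘⋯∘M_p): M ≅ I[1,4], I[2,2], I[2,3], I[4,5], I[5,5]^3.
μ_θ-semistable layers: μ^(1)=17; μ^(2)=11; μ^(3)=5; μ^(4)=-3; μ^(5)=-7; μ^(6)=-19

((0, 0, 0, 1, 0); (0, 0, 0, 1, 1); (0, 0, 0, 0, 3); (1, 1, 1, 0, 0); (0, 1, 0, 0, 0); (0, 1, 1, 0, 0))


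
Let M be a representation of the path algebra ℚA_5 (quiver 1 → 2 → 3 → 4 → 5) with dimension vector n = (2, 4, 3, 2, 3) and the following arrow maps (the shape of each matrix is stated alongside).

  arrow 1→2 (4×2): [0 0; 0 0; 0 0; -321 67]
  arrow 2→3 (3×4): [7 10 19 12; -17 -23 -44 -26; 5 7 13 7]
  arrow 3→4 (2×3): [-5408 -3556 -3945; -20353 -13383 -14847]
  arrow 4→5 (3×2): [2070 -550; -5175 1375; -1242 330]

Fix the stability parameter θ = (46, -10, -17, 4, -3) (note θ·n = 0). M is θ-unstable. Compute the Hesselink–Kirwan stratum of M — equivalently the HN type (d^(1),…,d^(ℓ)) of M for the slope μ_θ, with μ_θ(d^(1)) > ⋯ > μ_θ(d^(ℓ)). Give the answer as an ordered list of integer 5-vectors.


Barcode: M ≅ I[1,1], I[1,4], I[2,2], I[2,3], I[2,5], I[5,5]^2. HN layers by μ_θ (6 steps, strictly decreasing):
  μ^(1)=46; μ^(2)=23/4; μ^(3)=1/2; μ^(4)=-3; μ^(5)=-10; μ^(6)=-27/2

((1, 0, 0, 0, 0); (1, 1, 1, 1, 0); (0, 0, 0, 1, 1); (0, 0, 0, 0, 2); (0, 1, 0, 0, 0); (0, 2, 2, 0, 0))


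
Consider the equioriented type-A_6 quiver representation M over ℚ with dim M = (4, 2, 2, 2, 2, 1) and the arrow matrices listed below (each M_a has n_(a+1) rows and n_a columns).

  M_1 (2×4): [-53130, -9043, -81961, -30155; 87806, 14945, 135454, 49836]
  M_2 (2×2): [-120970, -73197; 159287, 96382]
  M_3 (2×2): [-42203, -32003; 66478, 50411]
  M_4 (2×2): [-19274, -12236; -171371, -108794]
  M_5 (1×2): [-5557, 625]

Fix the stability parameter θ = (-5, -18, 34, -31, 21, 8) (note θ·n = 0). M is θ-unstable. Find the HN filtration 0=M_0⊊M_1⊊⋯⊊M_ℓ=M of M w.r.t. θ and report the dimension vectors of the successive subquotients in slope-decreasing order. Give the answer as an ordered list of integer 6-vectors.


Interval decomposition of M: I[1,1]^2, I[1,4], I[1,6], I[5,5].
HN type (ℓ=5): μ^(1)=21; μ^(2)=29/2; μ^(3)=3/2; μ^(4)=-5; μ^(5)=-23/2

((0, 0, 0, 0, 1, 0); (0, 0, 0, 0, 1, 1); (0, 0, 2, 2, 0, 0); (2, 0, 0, 0, 0, 0); (2, 2, 0, 0, 0, 0))


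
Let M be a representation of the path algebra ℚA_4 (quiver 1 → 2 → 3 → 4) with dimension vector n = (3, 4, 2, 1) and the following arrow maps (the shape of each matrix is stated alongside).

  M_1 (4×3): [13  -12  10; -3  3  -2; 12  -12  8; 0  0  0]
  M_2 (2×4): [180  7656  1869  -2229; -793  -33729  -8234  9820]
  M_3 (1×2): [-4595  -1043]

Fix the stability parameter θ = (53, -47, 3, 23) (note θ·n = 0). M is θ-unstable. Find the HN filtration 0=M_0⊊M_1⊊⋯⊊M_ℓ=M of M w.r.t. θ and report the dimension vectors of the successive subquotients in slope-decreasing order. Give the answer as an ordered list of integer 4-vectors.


Barcode: M ≅ I[1,1], I[1,2], I[1,4], I[2,2], I[2,3]. HN layers by μ_θ (4 steps, strictly decreasing):
  μ^(1)=53; μ^(2)=23; μ^(3)=3; μ^(4)=-47

((1, 0, 0, 0); (0, 0, 0, 1); (2, 2, 2, 0); (0, 2, 0, 0))


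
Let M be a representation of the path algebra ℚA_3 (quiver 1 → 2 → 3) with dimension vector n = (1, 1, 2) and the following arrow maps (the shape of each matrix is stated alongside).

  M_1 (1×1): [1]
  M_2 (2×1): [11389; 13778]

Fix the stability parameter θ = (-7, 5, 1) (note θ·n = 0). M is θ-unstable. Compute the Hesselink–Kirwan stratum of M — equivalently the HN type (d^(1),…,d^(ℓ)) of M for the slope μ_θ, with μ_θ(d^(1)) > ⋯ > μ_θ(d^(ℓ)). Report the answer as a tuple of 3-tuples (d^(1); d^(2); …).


Interval decomposition of M: I[1,3], I[3,3].
HN type (ℓ=3): μ^(1)=3; μ^(2)=1; μ^(3)=-7

((0, 1, 1); (0, 0, 1); (1, 0, 0))


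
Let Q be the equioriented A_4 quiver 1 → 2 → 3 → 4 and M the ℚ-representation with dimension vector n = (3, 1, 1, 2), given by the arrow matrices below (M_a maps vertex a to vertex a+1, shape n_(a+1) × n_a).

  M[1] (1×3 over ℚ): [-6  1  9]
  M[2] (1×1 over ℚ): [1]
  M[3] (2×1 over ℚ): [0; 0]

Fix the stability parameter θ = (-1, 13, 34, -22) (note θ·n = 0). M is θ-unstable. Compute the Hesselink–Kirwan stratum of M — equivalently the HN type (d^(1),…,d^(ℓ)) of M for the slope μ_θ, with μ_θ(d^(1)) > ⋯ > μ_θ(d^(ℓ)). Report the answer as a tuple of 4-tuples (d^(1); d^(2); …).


Barcode: M ≅ I[1,1]^2, I[1,3], I[4,4]^2. HN layers by μ_θ (4 steps, strictly decreasing):
  μ^(1)=34; μ^(2)=13; μ^(3)=-1; μ^(4)=-22

((0, 0, 1, 0); (0, 1, 0, 0); (3, 0, 0, 0); (0, 0, 0, 2))


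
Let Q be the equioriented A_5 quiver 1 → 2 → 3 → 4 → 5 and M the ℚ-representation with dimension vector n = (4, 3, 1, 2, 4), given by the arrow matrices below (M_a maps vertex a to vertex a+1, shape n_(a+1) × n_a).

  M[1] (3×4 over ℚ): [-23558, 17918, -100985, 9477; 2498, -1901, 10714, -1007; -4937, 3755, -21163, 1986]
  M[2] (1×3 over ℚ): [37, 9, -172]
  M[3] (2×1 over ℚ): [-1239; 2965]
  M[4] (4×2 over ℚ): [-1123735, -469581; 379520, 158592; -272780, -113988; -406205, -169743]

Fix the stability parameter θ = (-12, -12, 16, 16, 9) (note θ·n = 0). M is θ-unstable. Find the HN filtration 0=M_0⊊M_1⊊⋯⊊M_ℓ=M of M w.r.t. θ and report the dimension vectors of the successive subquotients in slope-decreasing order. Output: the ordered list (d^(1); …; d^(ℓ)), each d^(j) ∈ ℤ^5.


Via rank(M_{q-1}∘⋯∘M_p): M ≅ I[1,1], I[1,2]^2, I[1,4], I[4,5], I[5,5]^3.
μ_θ-semistable layers: μ^(1)=16; μ^(2)=25/2; μ^(3)=9; μ^(4)=-12

((0, 0, 1, 1, 0); (0, 0, 0, 1, 1); (0, 0, 0, 0, 3); (4, 3, 0, 0, 0))


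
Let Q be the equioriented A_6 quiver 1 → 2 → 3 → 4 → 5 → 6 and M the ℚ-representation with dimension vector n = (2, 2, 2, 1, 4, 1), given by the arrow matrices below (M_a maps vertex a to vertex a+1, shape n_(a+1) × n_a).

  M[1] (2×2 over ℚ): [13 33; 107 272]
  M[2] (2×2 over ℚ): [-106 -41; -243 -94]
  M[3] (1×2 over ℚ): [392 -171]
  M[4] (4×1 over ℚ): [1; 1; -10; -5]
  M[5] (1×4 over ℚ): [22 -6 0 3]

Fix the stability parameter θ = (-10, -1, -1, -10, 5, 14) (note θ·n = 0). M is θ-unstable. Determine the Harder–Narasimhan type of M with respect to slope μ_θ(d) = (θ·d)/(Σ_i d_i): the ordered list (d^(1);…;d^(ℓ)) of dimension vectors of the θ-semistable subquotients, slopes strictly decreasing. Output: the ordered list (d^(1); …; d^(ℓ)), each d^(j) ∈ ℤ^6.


Interval decomposition of M: I[1,3], I[1,6], I[5,5]^3.
HN type (ℓ=5): μ^(1)=14; μ^(2)=5; μ^(3)=-1; μ^(4)=-4; μ^(5)=-10

((0, 0, 0, 0, 0, 1); (0, 0, 0, 0, 4, 0); (0, 1, 1, 0, 0, 0); (0, 1, 1, 1, 0, 0); (2, 0, 0, 0, 0, 0))


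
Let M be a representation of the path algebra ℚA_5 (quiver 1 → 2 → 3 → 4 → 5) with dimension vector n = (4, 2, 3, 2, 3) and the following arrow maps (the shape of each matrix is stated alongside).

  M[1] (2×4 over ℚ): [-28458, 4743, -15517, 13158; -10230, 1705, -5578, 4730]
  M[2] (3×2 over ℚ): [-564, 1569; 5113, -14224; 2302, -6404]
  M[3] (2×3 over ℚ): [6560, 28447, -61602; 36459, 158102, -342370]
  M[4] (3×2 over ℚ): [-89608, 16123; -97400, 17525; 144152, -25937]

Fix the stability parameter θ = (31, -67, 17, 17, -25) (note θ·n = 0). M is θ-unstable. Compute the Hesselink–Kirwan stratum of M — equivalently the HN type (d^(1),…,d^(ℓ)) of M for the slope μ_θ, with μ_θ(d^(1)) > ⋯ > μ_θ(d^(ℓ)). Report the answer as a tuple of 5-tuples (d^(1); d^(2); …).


Barcode: M ≅ I[1,1]^2, I[1,4], I[1,5], I[3,3], I[5,5]^2. HN layers by μ_θ (5 steps, strictly decreasing):
  μ^(1)=31; μ^(2)=17; μ^(3)=3; μ^(4)=-18; μ^(5)=-25

((2, 0, 0, 0, 0); (0, 0, 2, 1, 0); (0, 0, 1, 1, 1); (2, 2, 0, 0, 0); (0, 0, 0, 0, 2))


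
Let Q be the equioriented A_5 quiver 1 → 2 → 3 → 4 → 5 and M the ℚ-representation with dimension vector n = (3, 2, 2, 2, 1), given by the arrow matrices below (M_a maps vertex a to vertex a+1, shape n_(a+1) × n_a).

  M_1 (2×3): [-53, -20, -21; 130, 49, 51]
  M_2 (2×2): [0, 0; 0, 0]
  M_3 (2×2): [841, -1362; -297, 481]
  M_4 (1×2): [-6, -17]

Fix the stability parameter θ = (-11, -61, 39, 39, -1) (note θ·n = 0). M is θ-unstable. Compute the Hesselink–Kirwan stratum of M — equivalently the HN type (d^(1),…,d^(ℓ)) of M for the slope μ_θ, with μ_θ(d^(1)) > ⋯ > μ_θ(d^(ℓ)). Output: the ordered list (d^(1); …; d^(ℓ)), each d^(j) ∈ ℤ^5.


Via rank(M_{q-1}∘⋯∘M_p): M ≅ I[1,1], I[1,2]^2, I[3,4], I[3,5].
μ_θ-semistable layers: μ^(1)=39; μ^(2)=77/3; μ^(3)=-11; μ^(4)=-36

((0, 0, 1, 1, 0); (0, 0, 1, 1, 1); (1, 0, 0, 0, 0); (2, 2, 0, 0, 0))
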